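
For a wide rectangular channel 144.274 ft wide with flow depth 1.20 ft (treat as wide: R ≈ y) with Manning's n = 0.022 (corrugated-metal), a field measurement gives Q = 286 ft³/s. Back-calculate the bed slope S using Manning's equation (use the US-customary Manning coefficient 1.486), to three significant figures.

0.000469

A = b·y = 144.274 × 1.20 = 173.1 ft²
Wide channel: R ≈ y = 1.20 ft
S = (Q·n / (1.486·A·R^(2/3)))² = (286×0.022 / (1.486×173.1×1.129))² = 0.0004691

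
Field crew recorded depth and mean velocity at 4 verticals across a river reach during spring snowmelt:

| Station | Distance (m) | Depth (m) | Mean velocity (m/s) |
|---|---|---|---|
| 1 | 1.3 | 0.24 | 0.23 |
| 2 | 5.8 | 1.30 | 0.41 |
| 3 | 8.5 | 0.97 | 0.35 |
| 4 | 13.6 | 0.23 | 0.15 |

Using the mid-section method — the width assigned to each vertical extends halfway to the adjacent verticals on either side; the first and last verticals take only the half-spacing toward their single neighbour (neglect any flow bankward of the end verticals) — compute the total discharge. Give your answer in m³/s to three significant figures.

w_1 = (5.8 − 1.3)/2 = 2.25 m; q_1 = 0.23 × 0.24 × 2.25 = 0.1242 m³/s
w_2 = (8.5 − 1.3)/2 = 3.6 m; q_2 = 0.41 × 1.30 × 3.6 = 1.919 m³/s
w_3 = (13.6 − 5.8)/2 = 3.9 m; q_3 = 0.35 × 0.97 × 3.9 = 1.324 m³/s
w_4 = (13.6 − 8.5)/2 = 2.55 m; q_4 = 0.15 × 0.23 × 2.55 = 0.08798 m³/s
Q = Σ qᵢ = 3.455 m³/s

3.46 m³/s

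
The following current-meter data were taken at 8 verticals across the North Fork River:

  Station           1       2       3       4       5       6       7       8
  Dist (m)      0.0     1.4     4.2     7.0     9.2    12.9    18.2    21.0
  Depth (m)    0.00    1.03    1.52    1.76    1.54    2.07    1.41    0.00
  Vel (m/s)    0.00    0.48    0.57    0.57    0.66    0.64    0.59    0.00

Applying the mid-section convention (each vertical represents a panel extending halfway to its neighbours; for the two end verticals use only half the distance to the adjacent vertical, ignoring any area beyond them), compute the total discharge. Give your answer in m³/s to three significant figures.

18.3 m³/s

w_2 = (4.2 − 0.0)/2 = 2.1 m; q_2 = 0.48 × 1.03 × 2.1 = 1.038 m³/s
w_3 = (7.0 − 1.4)/2 = 2.8 m; q_3 = 0.57 × 1.52 × 2.8 = 2.426 m³/s
w_4 = (9.2 − 4.2)/2 = 2.5 m; q_4 = 0.57 × 1.76 × 2.5 = 2.508 m³/s
w_5 = (12.9 − 7.0)/2 = 2.95 m; q_5 = 0.66 × 1.54 × 2.95 = 2.998 m³/s
w_6 = (18.2 − 9.2)/2 = 4.5 m; q_6 = 0.64 × 2.07 × 4.5 = 5.962 m³/s
w_7 = (21.0 − 12.9)/2 = 4.05 m; q_7 = 0.59 × 1.41 × 4.05 = 3.369 m³/s
Stations 1, 8 contribute zero (depth or velocity is 0).
Q = Σ qᵢ = 18.30 m³/s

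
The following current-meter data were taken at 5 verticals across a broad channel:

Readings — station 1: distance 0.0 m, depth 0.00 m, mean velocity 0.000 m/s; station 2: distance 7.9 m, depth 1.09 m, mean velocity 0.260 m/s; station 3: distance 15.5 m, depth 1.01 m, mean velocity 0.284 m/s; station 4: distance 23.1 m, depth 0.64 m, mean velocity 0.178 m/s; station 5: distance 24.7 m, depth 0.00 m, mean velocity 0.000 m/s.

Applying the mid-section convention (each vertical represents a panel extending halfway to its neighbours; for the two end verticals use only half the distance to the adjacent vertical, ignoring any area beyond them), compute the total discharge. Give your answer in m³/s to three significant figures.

w_2 = (15.5 − 0.0)/2 = 7.75 m; q_2 = 0.260 × 1.09 × 7.75 = 2.196 m³/s
w_3 = (23.1 − 7.9)/2 = 7.6 m; q_3 = 0.284 × 1.01 × 7.6 = 2.180 m³/s
w_4 = (24.7 − 15.5)/2 = 4.6 m; q_4 = 0.178 × 0.64 × 4.6 = 0.5240 m³/s
Stations 1, 5 contribute zero (depth or velocity is 0).
Q = Σ qᵢ = 4.900 m³/s

4.90 m³/s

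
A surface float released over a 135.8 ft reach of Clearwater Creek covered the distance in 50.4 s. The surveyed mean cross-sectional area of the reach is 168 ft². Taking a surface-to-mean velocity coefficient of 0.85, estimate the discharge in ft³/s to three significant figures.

v_surface = L / t̄ = 135.8 / 50.4 = 2.694 ft/s
v_mean = 0.85 × 2.694 = 2.290 ft/s
Q = A × v_mean = 168 × 2.290 = 384.8 ft³/s

385 ft³/s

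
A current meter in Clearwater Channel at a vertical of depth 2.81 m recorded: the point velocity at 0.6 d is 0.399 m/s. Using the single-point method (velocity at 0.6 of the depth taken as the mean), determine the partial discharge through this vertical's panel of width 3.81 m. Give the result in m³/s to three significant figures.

4.27 m³/s

v̄ = v₀.₆ = 0.399 m/s
q = v̄ × d × w = 0.3990 × 2.81 × 3.81 = 4.272 m³/s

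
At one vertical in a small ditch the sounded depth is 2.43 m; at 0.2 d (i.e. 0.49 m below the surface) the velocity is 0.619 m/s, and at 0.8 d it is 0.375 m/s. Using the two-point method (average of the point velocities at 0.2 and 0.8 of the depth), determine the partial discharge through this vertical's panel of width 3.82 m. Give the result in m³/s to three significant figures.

v̄ = (0.619 + 0.375) / 2 = 0.4970 m/s
q = v̄ × d × w = 0.4970 × 2.43 × 3.82 = 4.613 m³/s

4.61 m³/s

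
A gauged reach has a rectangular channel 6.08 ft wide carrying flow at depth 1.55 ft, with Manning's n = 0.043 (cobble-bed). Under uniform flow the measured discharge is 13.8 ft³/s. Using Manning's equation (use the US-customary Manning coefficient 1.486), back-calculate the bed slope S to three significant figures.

A = b·y = 6.08 × 1.55 = 9.424 ft²
P = b + 2y = 6.08 + 2×1.55 = 9.180 ft
R = A/P = 9.424/9.180 = 1.027 ft
S = (Q·n / (1.486·A·R^(2/3)))² = (13.8×0.043 / (1.486×9.424×1.018))² = 0.001734

0.00173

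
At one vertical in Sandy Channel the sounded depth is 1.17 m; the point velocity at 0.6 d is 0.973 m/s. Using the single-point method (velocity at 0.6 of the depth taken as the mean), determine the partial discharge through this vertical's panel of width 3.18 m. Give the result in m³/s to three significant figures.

v̄ = v₀.₆ = 0.973 m/s
q = v̄ × d × w = 0.9730 × 1.17 × 3.18 = 3.620 m³/s

3.62 m³/s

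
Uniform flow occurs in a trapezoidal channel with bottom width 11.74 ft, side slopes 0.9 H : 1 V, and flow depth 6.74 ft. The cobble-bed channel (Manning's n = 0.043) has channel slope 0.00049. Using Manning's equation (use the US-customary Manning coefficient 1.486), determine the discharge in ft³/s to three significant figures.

A = (b + z·y)·y = (11.74 + 0.9×6.74)×6.74 = 120.0 ft²
P = b + 2y√(1+z²) = 11.74 + 2×6.74×√(1+0.9²) = 29.88 ft
R = A/P = 120.0/29.88 = 4.017 ft
Q = (1.486/n)·A·R^(2/3)·S^(1/2) = (1.486/0.043) × 120.0 × 4.017^(2/3) × 0.00049^(1/2) = 232.0 ft³/s

232 ft³/s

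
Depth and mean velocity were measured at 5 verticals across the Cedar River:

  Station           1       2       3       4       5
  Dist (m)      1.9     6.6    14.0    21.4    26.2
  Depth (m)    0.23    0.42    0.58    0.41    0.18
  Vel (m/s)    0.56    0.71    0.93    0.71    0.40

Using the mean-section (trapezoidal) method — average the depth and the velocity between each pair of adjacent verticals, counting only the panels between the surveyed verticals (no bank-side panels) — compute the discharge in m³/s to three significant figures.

Panel 1-2: Δb = 4.7 m, d̄ = (0.23+0.42)/2 = 0.325, v̄ = (0.56+0.71)/2 = 0.635 → q = 4.7×0.325×0.635 = 0.9700 m³/s
Panel 2-3: Δb = 7.4 m, d̄ = (0.42+0.58)/2 = 0.5, v̄ = (0.71+0.93)/2 = 0.82 → q = 7.4×0.5×0.82 = 3.034 m³/s
Panel 3-4: Δb = 7.4 m, d̄ = (0.58+0.41)/2 = 0.495, v̄ = (0.93+0.71)/2 = 0.82 → q = 7.4×0.495×0.82 = 3.004 m³/s
Panel 4-5: Δb = 4.8 m, d̄ = (0.41+0.18)/2 = 0.295, v̄ = (0.71+0.40)/2 = 0.555 → q = 4.8×0.295×0.555 = 0.7859 m³/s
Q = Σ q = 7.794 m³/s

7.79 m³/s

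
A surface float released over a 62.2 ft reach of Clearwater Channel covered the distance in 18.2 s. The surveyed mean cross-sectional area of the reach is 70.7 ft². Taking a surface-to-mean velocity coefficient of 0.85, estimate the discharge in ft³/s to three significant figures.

205 ft³/s

v_surface = L / t̄ = 62.2 / 18.2 = 3.418 ft/s
v_mean = 0.85 × 3.418 = 2.905 ft/s
Q = A × v_mean = 70.7 × 2.905 = 205.4 ft³/s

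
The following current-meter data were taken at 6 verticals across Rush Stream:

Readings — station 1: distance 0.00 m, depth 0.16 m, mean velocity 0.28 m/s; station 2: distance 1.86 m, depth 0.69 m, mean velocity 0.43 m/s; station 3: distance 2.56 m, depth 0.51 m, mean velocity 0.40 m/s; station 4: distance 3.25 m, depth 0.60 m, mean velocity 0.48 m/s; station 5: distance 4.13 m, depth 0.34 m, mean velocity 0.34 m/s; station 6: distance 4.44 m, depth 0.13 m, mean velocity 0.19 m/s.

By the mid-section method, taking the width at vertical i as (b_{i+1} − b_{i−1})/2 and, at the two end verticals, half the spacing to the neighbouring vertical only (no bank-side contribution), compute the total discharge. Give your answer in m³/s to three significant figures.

0.862 m³/s

w_1 = (1.86 − 0.00)/2 = 0.93 m; q_1 = 0.28 × 0.16 × 0.93 = 0.04166 m³/s
w_2 = (2.56 − 0.00)/2 = 1.28 m; q_2 = 0.43 × 0.69 × 1.28 = 0.3798 m³/s
w_3 = (3.25 − 1.86)/2 = 0.695 m; q_3 = 0.40 × 0.51 × 0.695 = 0.1418 m³/s
w_4 = (4.13 − 2.56)/2 = 0.785 m; q_4 = 0.48 × 0.60 × 0.785 = 0.2261 m³/s
w_5 = (4.44 − 3.25)/2 = 0.595 m; q_5 = 0.34 × 0.34 × 0.595 = 0.06878 m³/s
w_6 = (4.44 − 4.13)/2 = 0.155 m; q_6 = 0.19 × 0.13 × 0.155 = 0.003829 m³/s
Q = Σ qᵢ = 0.8619 m³/s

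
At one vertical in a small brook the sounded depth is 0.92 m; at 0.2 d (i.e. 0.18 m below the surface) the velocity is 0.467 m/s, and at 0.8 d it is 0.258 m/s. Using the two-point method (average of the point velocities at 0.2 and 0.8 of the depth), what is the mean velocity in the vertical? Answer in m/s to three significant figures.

0.363 m/s

v̄ = (0.467 + 0.258) / 2 = 0.3625 m/s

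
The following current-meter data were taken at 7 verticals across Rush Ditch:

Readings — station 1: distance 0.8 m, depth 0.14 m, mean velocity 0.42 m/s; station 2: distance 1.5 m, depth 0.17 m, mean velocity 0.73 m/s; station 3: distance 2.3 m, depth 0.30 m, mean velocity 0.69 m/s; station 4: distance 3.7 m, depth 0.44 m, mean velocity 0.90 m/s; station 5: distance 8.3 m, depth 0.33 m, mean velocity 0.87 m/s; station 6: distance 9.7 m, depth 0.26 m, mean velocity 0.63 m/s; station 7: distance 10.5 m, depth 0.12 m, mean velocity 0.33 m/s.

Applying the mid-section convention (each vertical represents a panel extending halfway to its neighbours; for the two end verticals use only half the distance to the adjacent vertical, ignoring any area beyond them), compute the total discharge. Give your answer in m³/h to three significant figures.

9310 m³/h

w_1 = (1.5 − 0.8)/2 = 0.35 m; q_1 = 0.42 × 0.14 × 0.35 = 0.02058 m³/s
w_2 = (2.3 − 0.8)/2 = 0.75 m; q_2 = 0.73 × 0.17 × 0.75 = 0.09308 m³/s
w_3 = (3.7 − 1.5)/2 = 1.1 m; q_3 = 0.69 × 0.30 × 1.1 = 0.2277 m³/s
w_4 = (8.3 − 2.3)/2 = 3 m; q_4 = 0.90 × 0.44 × 3 = 1.188 m³/s
w_5 = (9.7 − 3.7)/2 = 3 m; q_5 = 0.87 × 0.33 × 3 = 0.8613 m³/s
w_6 = (10.5 − 8.3)/2 = 1.1 m; q_6 = 0.63 × 0.26 × 1.1 = 0.1802 m³/s
w_7 = (10.5 − 9.7)/2 = 0.4 m; q_7 = 0.33 × 0.12 × 0.4 = 0.01584 m³/s
Q = Σ qᵢ = 2.587 m³/s
= 2.587 × 3600 = 9312 m³/h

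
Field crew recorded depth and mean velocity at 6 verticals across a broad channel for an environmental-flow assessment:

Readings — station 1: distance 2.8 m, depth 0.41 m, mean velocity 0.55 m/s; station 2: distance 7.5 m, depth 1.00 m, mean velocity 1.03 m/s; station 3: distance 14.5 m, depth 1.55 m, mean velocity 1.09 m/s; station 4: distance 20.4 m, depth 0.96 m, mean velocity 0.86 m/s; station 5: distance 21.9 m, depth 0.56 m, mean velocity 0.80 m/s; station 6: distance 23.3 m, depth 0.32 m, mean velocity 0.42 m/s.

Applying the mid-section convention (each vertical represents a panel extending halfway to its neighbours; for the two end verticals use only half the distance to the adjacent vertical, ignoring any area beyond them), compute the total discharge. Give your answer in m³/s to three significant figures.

w_1 = (7.5 − 2.8)/2 = 2.35 m; q_1 = 0.55 × 0.41 × 2.35 = 0.5299 m³/s
w_2 = (14.5 − 2.8)/2 = 5.85 m; q_2 = 1.03 × 1.00 × 5.85 = 6.026 m³/s
w_3 = (20.4 − 7.5)/2 = 6.45 m; q_3 = 1.09 × 1.55 × 6.45 = 10.90 m³/s
w_4 = (21.9 − 14.5)/2 = 3.7 m; q_4 = 0.86 × 0.96 × 3.7 = 3.055 m³/s
w_5 = (23.3 − 20.4)/2 = 1.45 m; q_5 = 0.80 × 0.56 × 1.45 = 0.6496 m³/s
w_6 = (23.3 − 21.9)/2 = 0.7 m; q_6 = 0.42 × 0.32 × 0.7 = 0.09408 m³/s
Q = Σ qᵢ = 21.25 m³/s

21.3 m³/s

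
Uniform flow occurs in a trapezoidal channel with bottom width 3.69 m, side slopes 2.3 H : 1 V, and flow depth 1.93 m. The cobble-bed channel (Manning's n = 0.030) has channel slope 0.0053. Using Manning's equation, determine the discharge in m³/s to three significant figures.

42.4 m³/s

A = (b + z·y)·y = (3.69 + 2.3×1.93)×1.93 = 15.69 m²
P = b + 2y√(1+z²) = 3.69 + 2×1.93×√(1+2.3²) = 13.37 m
R = A/P = 15.69/13.37 = 1.173 m
Q = (1/n)·A·R^(2/3)·S^(1/2) = (1/0.030) × 15.69 × 1.173^(2/3) × 0.0053^(1/2) = 42.35 m³/s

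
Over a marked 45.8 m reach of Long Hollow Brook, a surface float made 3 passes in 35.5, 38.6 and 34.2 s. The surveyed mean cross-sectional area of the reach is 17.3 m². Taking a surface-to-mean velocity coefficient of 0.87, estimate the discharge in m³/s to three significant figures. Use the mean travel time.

19.1 m³/s

t̄ = (35.5 + 38.6 + 34.2) / 3 = 36.1 s
v_surface = L / t̄ = 45.8 / 36.1 = 1.269 m/s
v_mean = 0.87 × 1.269 = 1.104 m/s
Q = A × v_mean = 17.3 × 1.104 = 19.10 m³/s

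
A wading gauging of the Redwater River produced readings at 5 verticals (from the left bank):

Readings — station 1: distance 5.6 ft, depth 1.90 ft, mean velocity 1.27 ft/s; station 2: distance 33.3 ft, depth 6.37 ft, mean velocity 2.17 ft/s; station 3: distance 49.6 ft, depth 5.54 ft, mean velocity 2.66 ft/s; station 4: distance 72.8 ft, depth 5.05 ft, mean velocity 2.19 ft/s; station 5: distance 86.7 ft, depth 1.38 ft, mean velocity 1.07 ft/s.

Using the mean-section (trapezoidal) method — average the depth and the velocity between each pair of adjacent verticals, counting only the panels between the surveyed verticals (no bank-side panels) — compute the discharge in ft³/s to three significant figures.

802 ft³/s

Panel 1-2: Δb = 27.7 ft, d̄ = (1.90+6.37)/2 = 4.135, v̄ = (1.27+2.17)/2 = 1.72 → q = 27.7×4.135×1.72 = 197.0 ft³/s
Panel 2-3: Δb = 16.3 ft, d̄ = (6.37+5.54)/2 = 5.955, v̄ = (2.17+2.66)/2 = 2.415 → q = 16.3×5.955×2.415 = 234.4 ft³/s
Panel 3-4: Δb = 23.2 ft, d̄ = (5.54+5.05)/2 = 5.295, v̄ = (2.66+2.19)/2 = 2.425 → q = 23.2×5.295×2.425 = 297.9 ft³/s
Panel 4-5: Δb = 13.9 ft, d̄ = (5.05+1.38)/2 = 3.215, v̄ = (2.19+1.07)/2 = 1.63 → q = 13.9×3.215×1.63 = 72.84 ft³/s
Q = Σ q = 802.2 ft³/s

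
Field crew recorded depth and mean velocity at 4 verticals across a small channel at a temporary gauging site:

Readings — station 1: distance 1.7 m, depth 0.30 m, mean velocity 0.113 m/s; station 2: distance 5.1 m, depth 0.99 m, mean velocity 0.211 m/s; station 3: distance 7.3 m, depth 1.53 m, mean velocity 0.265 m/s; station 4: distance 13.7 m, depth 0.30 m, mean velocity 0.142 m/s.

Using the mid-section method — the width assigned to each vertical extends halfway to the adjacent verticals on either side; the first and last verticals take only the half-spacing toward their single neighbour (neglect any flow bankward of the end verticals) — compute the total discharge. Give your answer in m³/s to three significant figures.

2.52 m³/s

w_1 = (5.1 − 1.7)/2 = 1.7 m; q_1 = 0.113 × 0.30 × 1.7 = 0.05763 m³/s
w_2 = (7.3 − 1.7)/2 = 2.8 m; q_2 = 0.211 × 0.99 × 2.8 = 0.5849 m³/s
w_3 = (13.7 − 5.1)/2 = 4.3 m; q_3 = 0.265 × 1.53 × 4.3 = 1.743 m³/s
w_4 = (13.7 − 7.3)/2 = 3.2 m; q_4 = 0.142 × 0.30 × 3.2 = 0.1363 m³/s
Q = Σ qᵢ = 2.522 m³/s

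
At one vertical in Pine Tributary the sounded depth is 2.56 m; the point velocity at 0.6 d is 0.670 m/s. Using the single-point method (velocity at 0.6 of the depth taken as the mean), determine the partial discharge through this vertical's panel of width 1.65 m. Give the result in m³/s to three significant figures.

v̄ = v₀.₆ = 0.670 m/s
q = v̄ × d × w = 0.6700 × 2.56 × 1.65 = 2.830 m³/s

2.83 m³/s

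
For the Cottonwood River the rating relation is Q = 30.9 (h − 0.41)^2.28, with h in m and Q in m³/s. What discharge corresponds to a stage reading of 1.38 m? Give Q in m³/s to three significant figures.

Q = 30.9 × (1.38 − 0.41)^2.28 = 30.9 × 0.97^2.28 = 28.83 m³/s

28.8 m³/s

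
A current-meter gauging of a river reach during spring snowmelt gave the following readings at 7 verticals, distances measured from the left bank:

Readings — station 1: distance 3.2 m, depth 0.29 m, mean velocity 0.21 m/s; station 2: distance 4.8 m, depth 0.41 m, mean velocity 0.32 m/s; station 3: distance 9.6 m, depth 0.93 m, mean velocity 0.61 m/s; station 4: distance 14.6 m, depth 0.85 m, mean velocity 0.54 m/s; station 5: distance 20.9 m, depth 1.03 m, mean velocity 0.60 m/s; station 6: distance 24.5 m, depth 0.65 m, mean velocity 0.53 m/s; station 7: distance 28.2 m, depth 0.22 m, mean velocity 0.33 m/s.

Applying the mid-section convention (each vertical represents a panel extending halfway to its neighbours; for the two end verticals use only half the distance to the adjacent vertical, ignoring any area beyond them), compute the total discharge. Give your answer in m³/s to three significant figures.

10.3 m³/s

w_1 = (4.8 − 3.2)/2 = 0.8 m; q_1 = 0.21 × 0.29 × 0.8 = 0.04872 m³/s
w_2 = (9.6 − 3.2)/2 = 3.2 m; q_2 = 0.32 × 0.41 × 3.2 = 0.4198 m³/s
w_3 = (14.6 − 4.8)/2 = 4.9 m; q_3 = 0.61 × 0.93 × 4.9 = 2.780 m³/s
w_4 = (20.9 − 9.6)/2 = 5.65 m; q_4 = 0.54 × 0.85 × 5.65 = 2.593 m³/s
w_5 = (24.5 − 14.6)/2 = 4.95 m; q_5 = 0.60 × 1.03 × 4.95 = 3.059 m³/s
w_6 = (28.2 − 20.9)/2 = 3.65 m; q_6 = 0.53 × 0.65 × 3.65 = 1.257 m³/s
w_7 = (28.2 − 24.5)/2 = 1.85 m; q_7 = 0.33 × 0.22 × 1.85 = 0.1343 m³/s
Q = Σ qᵢ = 10.29 m³/s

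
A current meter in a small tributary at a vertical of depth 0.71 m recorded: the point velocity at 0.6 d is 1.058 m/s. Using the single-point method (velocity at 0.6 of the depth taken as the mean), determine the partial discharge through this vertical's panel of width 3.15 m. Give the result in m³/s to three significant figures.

2.37 m³/s

v̄ = v₀.₆ = 1.058 m/s
q = v̄ × d × w = 1.058 × 0.71 × 3.15 = 2.366 m³/s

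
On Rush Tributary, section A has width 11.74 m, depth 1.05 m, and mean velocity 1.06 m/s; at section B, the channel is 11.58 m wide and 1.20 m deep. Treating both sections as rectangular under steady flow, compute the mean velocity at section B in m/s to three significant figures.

0.940 m/s

Q = A₁V₁ = (11.74×1.05) × 1.06 = 13.07 m³/s
A₂ = 11.58 × 1.20 = 13.90 m²
V₂ = Q/A₂ = 13.07/13.90 = 0.9403 m/s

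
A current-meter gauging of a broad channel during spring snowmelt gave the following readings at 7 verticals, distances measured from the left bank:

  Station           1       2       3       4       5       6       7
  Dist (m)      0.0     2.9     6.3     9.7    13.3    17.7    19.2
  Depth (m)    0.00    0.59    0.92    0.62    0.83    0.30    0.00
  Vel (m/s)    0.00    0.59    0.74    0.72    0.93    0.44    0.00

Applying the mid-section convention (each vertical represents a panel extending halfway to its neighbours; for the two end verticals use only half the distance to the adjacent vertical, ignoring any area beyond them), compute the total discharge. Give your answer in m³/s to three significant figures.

w_2 = (6.3 − 0.0)/2 = 3.15 m; q_2 = 0.59 × 0.59 × 3.15 = 1.097 m³/s
w_3 = (9.7 − 2.9)/2 = 3.4 m; q_3 = 0.74 × 0.92 × 3.4 = 2.315 m³/s
w_4 = (13.3 − 6.3)/2 = 3.5 m; q_4 = 0.72 × 0.62 × 3.5 = 1.562 m³/s
w_5 = (17.7 − 9.7)/2 = 4 m; q_5 = 0.93 × 0.83 × 4 = 3.088 m³/s
w_6 = (19.2 − 13.3)/2 = 2.95 m; q_6 = 0.44 × 0.30 × 2.95 = 0.3894 m³/s
Stations 1, 7 contribute zero (depth or velocity is 0).
Q = Σ qᵢ = 8.451 m³/s

8.45 m³/s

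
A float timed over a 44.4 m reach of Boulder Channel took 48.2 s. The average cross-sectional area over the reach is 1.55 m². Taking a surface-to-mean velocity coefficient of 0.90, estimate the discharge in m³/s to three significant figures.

v_surface = L / t̄ = 44.4 / 48.2 = 0.9212 m/s
v_mean = 0.90 × 0.9212 = 0.8290 m/s
Q = A × v_mean = 1.55 × 0.8290 = 1.285 m³/s

1.29 m³/s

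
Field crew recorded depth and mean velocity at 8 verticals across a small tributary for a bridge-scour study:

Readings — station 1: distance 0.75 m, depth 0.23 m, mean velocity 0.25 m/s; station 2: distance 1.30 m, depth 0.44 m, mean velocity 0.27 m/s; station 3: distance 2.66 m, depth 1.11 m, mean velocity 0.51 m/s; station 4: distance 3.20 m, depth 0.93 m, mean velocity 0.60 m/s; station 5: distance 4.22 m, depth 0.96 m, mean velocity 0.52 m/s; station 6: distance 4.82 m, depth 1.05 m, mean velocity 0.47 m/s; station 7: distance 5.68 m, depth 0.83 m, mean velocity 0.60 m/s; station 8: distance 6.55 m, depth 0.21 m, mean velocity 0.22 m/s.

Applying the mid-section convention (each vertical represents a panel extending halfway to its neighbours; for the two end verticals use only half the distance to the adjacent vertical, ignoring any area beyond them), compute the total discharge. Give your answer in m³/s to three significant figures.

w_1 = (1.30 − 0.75)/2 = 0.275 m; q_1 = 0.25 × 0.23 × 0.275 = 0.01581 m³/s
w_2 = (2.66 − 0.75)/2 = 0.955 m; q_2 = 0.27 × 0.44 × 0.955 = 0.1135 m³/s
w_3 = (3.20 − 1.30)/2 = 0.95 m; q_3 = 0.51 × 1.11 × 0.95 = 0.5378 m³/s
w_4 = (4.22 − 2.66)/2 = 0.78 m; q_4 = 0.60 × 0.93 × 0.78 = 0.4352 m³/s
w_5 = (4.82 − 3.20)/2 = 0.81 m; q_5 = 0.52 × 0.96 × 0.81 = 0.4044 m³/s
w_6 = (5.68 − 4.22)/2 = 0.73 m; q_6 = 0.47 × 1.05 × 0.73 = 0.3603 m³/s
w_7 = (6.55 − 4.82)/2 = 0.865 m; q_7 = 0.60 × 0.83 × 0.865 = 0.4308 m³/s
w_8 = (6.55 − 5.68)/2 = 0.435 m; q_8 = 0.22 × 0.21 × 0.435 = 0.02010 m³/s
Q = Σ qᵢ = 2.318 m³/s

2.32 m³/s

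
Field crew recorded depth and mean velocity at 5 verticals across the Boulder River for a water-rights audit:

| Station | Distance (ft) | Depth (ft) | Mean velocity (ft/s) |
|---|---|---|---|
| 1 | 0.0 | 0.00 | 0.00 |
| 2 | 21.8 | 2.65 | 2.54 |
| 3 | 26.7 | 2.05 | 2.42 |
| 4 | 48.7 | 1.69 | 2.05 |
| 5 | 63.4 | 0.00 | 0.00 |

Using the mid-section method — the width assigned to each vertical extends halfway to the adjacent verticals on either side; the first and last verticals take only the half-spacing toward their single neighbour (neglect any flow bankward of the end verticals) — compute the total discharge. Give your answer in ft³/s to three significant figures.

220 ft³/s

w_2 = (26.7 − 0.0)/2 = 13.35 ft; q_2 = 2.54 × 2.65 × 13.35 = 89.86 ft³/s
w_3 = (48.7 − 21.8)/2 = 13.45 ft; q_3 = 2.42 × 2.05 × 13.45 = 66.73 ft³/s
w_4 = (63.4 − 26.7)/2 = 18.35 ft; q_4 = 2.05 × 1.69 × 18.35 = 63.57 ft³/s
Stations 1, 5 contribute zero (depth or velocity is 0).
Q = Σ qᵢ = 220.2 ft³/s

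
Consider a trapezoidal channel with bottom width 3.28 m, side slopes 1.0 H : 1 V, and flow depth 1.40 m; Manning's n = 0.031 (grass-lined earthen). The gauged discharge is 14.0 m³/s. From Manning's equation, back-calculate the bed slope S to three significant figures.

0.00501

A = (b + z·y)·y = (3.28 + 1.0×1.40)×1.40 = 6.552 m²
P = b + 2y√(1+z²) = 3.28 + 2×1.40×√(1+1.0²) = 7.240 m
R = A/P = 6.552/7.240 = 0.9050 m
S = (Q·n / (1·A·R^(2/3)))² = (14.0×0.031 / (1×6.552×0.9356))² = 0.005012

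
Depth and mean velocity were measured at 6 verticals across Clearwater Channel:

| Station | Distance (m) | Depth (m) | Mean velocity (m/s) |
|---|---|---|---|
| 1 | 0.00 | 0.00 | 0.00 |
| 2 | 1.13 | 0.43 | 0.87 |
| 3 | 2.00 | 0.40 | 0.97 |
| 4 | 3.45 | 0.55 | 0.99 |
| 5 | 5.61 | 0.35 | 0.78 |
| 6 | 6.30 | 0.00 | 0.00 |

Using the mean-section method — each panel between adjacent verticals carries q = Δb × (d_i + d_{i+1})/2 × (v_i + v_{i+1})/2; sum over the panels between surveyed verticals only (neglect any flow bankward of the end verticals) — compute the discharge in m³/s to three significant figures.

Panel 1-2: Δb = 1.13 m, d̄ = (0.00+0.43)/2 = 0.215, v̄ = (0.00+0.87)/2 = 0.435 → q = 1.13×0.215×0.435 = 0.1057 m³/s
Panel 2-3: Δb = 0.87 m, d̄ = (0.43+0.40)/2 = 0.415, v̄ = (0.87+0.97)/2 = 0.92 → q = 0.87×0.415×0.92 = 0.3322 m³/s
Panel 3-4: Δb = 1.45 m, d̄ = (0.40+0.55)/2 = 0.475, v̄ = (0.97+0.99)/2 = 0.98 → q = 1.45×0.475×0.98 = 0.6750 m³/s
Panel 4-5: Δb = 2.16 m, d̄ = (0.55+0.35)/2 = 0.45, v̄ = (0.99+0.78)/2 = 0.885 → q = 2.16×0.45×0.885 = 0.8602 m³/s
Panel 5-6: Δb = 0.69 m, d̄ = (0.35+0.00)/2 = 0.175, v̄ = (0.78+0.00)/2 = 0.39 → q = 0.69×0.175×0.39 = 0.04709 m³/s
Q = Σ q = 2.020 m³/s

2.02 m³/s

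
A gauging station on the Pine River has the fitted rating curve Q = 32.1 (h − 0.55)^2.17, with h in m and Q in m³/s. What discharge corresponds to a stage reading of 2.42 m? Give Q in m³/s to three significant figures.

Q = 32.1 × (2.42 − 0.55)^2.17 = 32.1 × 1.87^2.17 = 124.9 m³/s

125 m³/s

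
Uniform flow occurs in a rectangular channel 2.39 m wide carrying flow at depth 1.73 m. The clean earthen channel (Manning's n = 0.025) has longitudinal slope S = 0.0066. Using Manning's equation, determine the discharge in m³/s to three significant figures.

10.7 m³/s

A = b·y = 2.39 × 1.73 = 4.135 m²
P = b + 2y = 2.39 + 2×1.73 = 5.850 m
R = A/P = 4.135/5.850 = 0.7068 m
Q = (1/n)·A·R^(2/3)·S^(1/2) = (1/0.025) × 4.135 × 0.7068^(2/3) × 0.0066^(1/2) = 10.66 m³/s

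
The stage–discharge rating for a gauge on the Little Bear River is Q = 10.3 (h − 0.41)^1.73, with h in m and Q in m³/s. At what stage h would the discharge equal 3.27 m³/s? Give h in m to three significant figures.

0.925 m

h − h₀ = (Q/C)^(1/b) = (3.27/10.3)^(1/1.73) = 0.5152 m
h = 0.41 + 0.5152 = 0.9252 m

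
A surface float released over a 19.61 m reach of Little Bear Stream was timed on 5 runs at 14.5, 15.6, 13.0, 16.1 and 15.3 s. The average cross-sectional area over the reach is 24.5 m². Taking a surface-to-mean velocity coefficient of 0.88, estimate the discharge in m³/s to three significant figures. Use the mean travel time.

28.4 m³/s

t̄ = (14.5 + 15.6 + 13.0 + 16.1 + 15.3) / 5 = 14.9 s
v_surface = L / t̄ = 19.61 / 14.9 = 1.316 m/s
v_mean = 0.88 × 1.316 = 1.158 m/s
Q = A × v_mean = 24.5 × 1.158 = 28.38 m³/s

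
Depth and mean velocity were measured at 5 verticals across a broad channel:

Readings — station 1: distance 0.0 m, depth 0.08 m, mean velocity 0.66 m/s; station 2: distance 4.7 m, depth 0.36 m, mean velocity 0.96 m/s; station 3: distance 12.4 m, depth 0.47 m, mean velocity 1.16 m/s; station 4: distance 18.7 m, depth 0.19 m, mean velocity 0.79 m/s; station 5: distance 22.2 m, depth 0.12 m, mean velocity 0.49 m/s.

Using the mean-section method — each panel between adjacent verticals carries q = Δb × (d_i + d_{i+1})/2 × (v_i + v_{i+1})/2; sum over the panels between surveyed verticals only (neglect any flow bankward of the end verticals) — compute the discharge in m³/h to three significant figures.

23800 m³/h

Panel 1-2: Δb = 4.7 m, d̄ = (0.08+0.36)/2 = 0.22, v̄ = (0.66+0.96)/2 = 0.81 → q = 4.7×0.22×0.81 = 0.8375 m³/s
Panel 2-3: Δb = 7.7 m, d̄ = (0.36+0.47)/2 = 0.415, v̄ = (0.96+1.16)/2 = 1.06 → q = 7.7×0.415×1.06 = 3.387 m³/s
Panel 3-4: Δb = 6.3 m, d̄ = (0.47+0.19)/2 = 0.33, v̄ = (1.16+0.79)/2 = 0.975 → q = 6.3×0.33×0.975 = 2.027 m³/s
Panel 4-5: Δb = 3.5 m, d̄ = (0.19+0.12)/2 = 0.155, v̄ = (0.79+0.49)/2 = 0.64 → q = 3.5×0.155×0.64 = 0.3472 m³/s
Q = Σ q = 6.599 m³/s
= 6.599 × 3600 = 23760 m³/h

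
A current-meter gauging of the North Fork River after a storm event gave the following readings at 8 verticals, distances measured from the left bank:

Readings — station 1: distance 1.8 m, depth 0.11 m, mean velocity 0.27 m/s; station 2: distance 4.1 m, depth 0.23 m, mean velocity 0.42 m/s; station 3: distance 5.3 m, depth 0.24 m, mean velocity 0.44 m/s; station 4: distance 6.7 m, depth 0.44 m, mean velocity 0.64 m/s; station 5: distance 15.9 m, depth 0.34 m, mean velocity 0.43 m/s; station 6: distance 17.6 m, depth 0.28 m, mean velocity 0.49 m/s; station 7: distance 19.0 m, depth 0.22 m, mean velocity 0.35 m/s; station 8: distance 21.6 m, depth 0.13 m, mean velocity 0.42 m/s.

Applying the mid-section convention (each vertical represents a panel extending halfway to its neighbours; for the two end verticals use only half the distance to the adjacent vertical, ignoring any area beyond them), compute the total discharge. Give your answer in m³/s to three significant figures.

3.07 m³/s

w_1 = (4.1 − 1.8)/2 = 1.15 m; q_1 = 0.27 × 0.11 × 1.15 = 0.03416 m³/s
w_2 = (5.3 − 1.8)/2 = 1.75 m; q_2 = 0.42 × 0.23 × 1.75 = 0.1691 m³/s
w_3 = (6.7 − 4.1)/2 = 1.3 m; q_3 = 0.44 × 0.24 × 1.3 = 0.1373 m³/s
w_4 = (15.9 − 5.3)/2 = 5.3 m; q_4 = 0.64 × 0.44 × 5.3 = 1.492 m³/s
w_5 = (17.6 − 6.7)/2 = 5.45 m; q_5 = 0.43 × 0.34 × 5.45 = 0.7968 m³/s
w_6 = (19.0 − 15.9)/2 = 1.55 m; q_6 = 0.49 × 0.28 × 1.55 = 0.2127 m³/s
w_7 = (21.6 − 17.6)/2 = 2 m; q_7 = 0.35 × 0.22 × 2 = 0.1540 m³/s
w_8 = (21.6 − 19.0)/2 = 1.3 m; q_8 = 0.42 × 0.13 × 1.3 = 0.07098 m³/s
Q = Σ qᵢ = 3.067 m³/s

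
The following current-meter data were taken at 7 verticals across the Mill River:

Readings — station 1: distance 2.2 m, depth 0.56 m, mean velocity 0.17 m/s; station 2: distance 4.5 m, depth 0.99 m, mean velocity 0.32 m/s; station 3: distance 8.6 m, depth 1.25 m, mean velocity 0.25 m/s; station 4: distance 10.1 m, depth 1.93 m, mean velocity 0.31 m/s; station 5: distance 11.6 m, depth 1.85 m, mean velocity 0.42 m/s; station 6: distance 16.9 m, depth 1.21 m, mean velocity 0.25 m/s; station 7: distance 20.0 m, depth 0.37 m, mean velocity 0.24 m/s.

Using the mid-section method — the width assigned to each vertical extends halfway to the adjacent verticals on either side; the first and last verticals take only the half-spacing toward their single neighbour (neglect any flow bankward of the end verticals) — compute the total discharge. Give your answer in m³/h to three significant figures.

w_1 = (4.5 − 2.2)/2 = 1.15 m; q_1 = 0.17 × 0.56 × 1.15 = 0.1095 m³/s
w_2 = (8.6 − 2.2)/2 = 3.2 m; q_2 = 0.32 × 0.99 × 3.2 = 1.014 m³/s
w_3 = (10.1 − 4.5)/2 = 2.8 m; q_3 = 0.25 × 1.25 × 2.8 = 0.8750 m³/s
w_4 = (11.6 − 8.6)/2 = 1.5 m; q_4 = 0.31 × 1.93 × 1.5 = 0.8975 m³/s
w_5 = (16.9 − 10.1)/2 = 3.4 m; q_5 = 0.42 × 1.85 × 3.4 = 2.642 m³/s
w_6 = (20.0 − 11.6)/2 = 4.2 m; q_6 = 0.25 × 1.21 × 4.2 = 1.271 m³/s
w_7 = (20.0 − 16.9)/2 = 1.55 m; q_7 = 0.24 × 0.37 × 1.55 = 0.1376 m³/s
Q = Σ qᵢ = 6.946 m³/s
= 6.946 × 3600 = 25000 m³/h

25000 m³/h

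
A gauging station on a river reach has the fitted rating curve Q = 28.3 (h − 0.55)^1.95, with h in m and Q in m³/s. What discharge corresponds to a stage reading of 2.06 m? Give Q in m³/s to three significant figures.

63.2 m³/s

Q = 28.3 × (2.06 − 0.55)^1.95 = 28.3 × 1.51^1.95 = 63.21 m³/s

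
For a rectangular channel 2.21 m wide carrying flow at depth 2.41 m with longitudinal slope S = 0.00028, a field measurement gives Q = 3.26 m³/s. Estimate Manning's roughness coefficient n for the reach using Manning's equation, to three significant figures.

0.0227

A = b·y = 2.21 × 2.41 = 5.326 m²
P = b + 2y = 2.21 + 2×2.41 = 7.030 m
R = A/P = 5.326/7.030 = 0.7576 m
n = (1/Q)·A·R^(2/3)·S^(1/2) = (1/3.26) × 5.326 × 0.8311 × 0.01673 = 0.02272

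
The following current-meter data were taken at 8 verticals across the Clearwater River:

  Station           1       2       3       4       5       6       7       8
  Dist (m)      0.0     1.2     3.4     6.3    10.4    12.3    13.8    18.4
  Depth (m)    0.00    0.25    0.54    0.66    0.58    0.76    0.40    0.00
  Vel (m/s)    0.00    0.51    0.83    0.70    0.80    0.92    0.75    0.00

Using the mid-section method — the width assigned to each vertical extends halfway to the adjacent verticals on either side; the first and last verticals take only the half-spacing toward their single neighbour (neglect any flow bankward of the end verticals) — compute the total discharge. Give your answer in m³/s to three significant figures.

w_2 = (3.4 − 0.0)/2 = 1.7 m; q_2 = 0.51 × 0.25 × 1.7 = 0.2168 m³/s
w_3 = (6.3 − 1.2)/2 = 2.55 m; q_3 = 0.83 × 0.54 × 2.55 = 1.143 m³/s
w_4 = (10.4 − 3.4)/2 = 3.5 m; q_4 = 0.70 × 0.66 × 3.5 = 1.617 m³/s
w_5 = (12.3 − 6.3)/2 = 3 m; q_5 = 0.80 × 0.58 × 3 = 1.392 m³/s
w_6 = (13.8 − 10.4)/2 = 1.7 m; q_6 = 0.92 × 0.76 × 1.7 = 1.189 m³/s
w_7 = (18.4 − 12.3)/2 = 3.05 m; q_7 = 0.75 × 0.40 × 3.05 = 0.9150 m³/s
Stations 1, 8 contribute zero (depth or velocity is 0).
Q = Σ qᵢ = 6.472 m³/s

6.47 m³/s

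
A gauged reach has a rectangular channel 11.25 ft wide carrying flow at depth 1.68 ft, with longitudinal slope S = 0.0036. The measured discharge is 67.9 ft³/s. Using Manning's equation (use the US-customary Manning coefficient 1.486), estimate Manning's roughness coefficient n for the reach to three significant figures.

A = b·y = 11.25 × 1.68 = 18.90 ft²
P = b + 2y = 11.25 + 2×1.68 = 14.61 ft
R = A/P = 18.90/14.61 = 1.294 ft
n = (1.486/Q)·A·R^(2/3)·S^(1/2) = (1.486/67.9) × 18.90 × 1.187 × 0.06000 = 0.02946

0.0295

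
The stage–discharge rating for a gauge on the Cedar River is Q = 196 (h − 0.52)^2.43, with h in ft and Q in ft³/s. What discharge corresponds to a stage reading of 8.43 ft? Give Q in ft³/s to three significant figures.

29800 ft³/s

Q = 196 × (8.43 − 0.52)^2.43 = 196 × 7.91^2.43 = 29840 ft³/s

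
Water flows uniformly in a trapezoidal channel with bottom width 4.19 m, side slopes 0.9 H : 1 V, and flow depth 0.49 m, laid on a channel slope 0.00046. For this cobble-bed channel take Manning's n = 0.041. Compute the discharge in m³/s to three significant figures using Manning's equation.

0.657 m³/s

A = (b + z·y)·y = (4.19 + 0.9×0.49)×0.49 = 2.269 m²
P = b + 2y√(1+z²) = 4.19 + 2×0.49×√(1+0.9²) = 5.508 m
R = A/P = 2.269/5.508 = 0.4119 m
Q = (1/n)·A·R^(2/3)·S^(1/2) = (1/0.041) × 2.269 × 0.4119^(2/3) × 0.00046^(1/2) = 0.6572 m³/s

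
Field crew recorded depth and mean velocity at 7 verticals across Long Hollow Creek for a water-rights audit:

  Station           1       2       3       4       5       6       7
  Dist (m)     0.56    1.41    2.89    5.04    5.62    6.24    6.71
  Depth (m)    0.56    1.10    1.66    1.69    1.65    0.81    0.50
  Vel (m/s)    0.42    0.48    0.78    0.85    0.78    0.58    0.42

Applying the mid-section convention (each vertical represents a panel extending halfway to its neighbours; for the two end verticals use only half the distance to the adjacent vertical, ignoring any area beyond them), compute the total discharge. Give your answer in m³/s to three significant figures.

6.10 m³/s

w_1 = (1.41 − 0.56)/2 = 0.425 m; q_1 = 0.42 × 0.56 × 0.425 = 0.09996 m³/s
w_2 = (2.89 − 0.56)/2 = 1.165 m; q_2 = 0.48 × 1.10 × 1.165 = 0.6151 m³/s
w_3 = (5.04 − 1.41)/2 = 1.815 m; q_3 = 0.78 × 1.66 × 1.815 = 2.350 m³/s
w_4 = (5.62 − 2.89)/2 = 1.365 m; q_4 = 0.85 × 1.69 × 1.365 = 1.961 m³/s
w_5 = (6.24 − 5.04)/2 = 0.6 m; q_5 = 0.78 × 1.65 × 0.6 = 0.7722 m³/s
w_6 = (6.71 − 5.62)/2 = 0.545 m; q_6 = 0.58 × 0.81 × 0.545 = 0.2560 m³/s
w_7 = (6.71 − 6.24)/2 = 0.235 m; q_7 = 0.42 × 0.50 × 0.235 = 0.04935 m³/s
Q = Σ qᵢ = 6.104 m³/s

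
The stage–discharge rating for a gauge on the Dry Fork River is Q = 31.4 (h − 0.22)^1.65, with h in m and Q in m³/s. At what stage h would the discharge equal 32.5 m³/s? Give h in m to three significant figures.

h − h₀ = (Q/C)^(1/b) = (32.5/31.4)^(1/1.65) = 1.021 m
h = 0.22 + 1.021 = 1.241 m

1.24 m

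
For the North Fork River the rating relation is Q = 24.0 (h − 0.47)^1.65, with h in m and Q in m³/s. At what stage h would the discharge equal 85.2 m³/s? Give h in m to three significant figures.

2.63 m

h − h₀ = (Q/C)^(1/b) = (85.2/24.0)^(1/1.65) = 2.155 m
h = 0.47 + 2.155 = 2.625 m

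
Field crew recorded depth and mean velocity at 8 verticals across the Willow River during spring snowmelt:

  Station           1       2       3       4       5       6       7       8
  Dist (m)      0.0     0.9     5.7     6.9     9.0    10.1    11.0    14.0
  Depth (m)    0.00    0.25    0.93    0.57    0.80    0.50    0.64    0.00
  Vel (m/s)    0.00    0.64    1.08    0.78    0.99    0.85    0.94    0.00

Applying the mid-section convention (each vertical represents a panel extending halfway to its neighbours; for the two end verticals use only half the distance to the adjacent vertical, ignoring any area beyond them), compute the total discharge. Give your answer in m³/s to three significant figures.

w_2 = (5.7 − 0.0)/2 = 2.85 m; q_2 = 0.64 × 0.25 × 2.85 = 0.4560 m³/s
w_3 = (6.9 − 0.9)/2 = 3 m; q_3 = 1.08 × 0.93 × 3 = 3.013 m³/s
w_4 = (9.0 − 5.7)/2 = 1.65 m; q_4 = 0.78 × 0.57 × 1.65 = 0.7336 m³/s
w_5 = (10.1 − 6.9)/2 = 1.6 m; q_5 = 0.99 × 0.80 × 1.6 = 1.267 m³/s
w_6 = (11.0 − 9.0)/2 = 1 m; q_6 = 0.85 × 0.50 × 1 = 0.4250 m³/s
w_7 = (14.0 − 10.1)/2 = 1.95 m; q_7 = 0.94 × 0.64 × 1.95 = 1.173 m³/s
Stations 1, 8 contribute zero (depth or velocity is 0).
Q = Σ qᵢ = 7.068 m³/s

7.07 m³/s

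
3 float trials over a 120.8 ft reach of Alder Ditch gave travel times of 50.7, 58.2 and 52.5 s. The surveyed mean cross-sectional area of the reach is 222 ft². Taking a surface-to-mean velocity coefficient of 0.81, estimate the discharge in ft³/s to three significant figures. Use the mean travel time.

404 ft³/s

t̄ = (50.7 + 58.2 + 52.5) / 3 = 53.8 s
v_surface = L / t̄ = 120.8 / 53.8 = 2.245 ft/s
v_mean = 0.81 × 2.245 = 1.819 ft/s
Q = A × v_mean = 222 × 1.819 = 403.8 ft³/s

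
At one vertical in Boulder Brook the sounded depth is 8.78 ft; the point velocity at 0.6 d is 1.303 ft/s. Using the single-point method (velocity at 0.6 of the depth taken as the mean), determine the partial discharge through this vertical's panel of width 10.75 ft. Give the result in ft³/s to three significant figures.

v̄ = v₀.₆ = 1.303 ft/s
q = v̄ × d × w = 1.303 × 8.78 × 10.75 = 123.0 ft³/s

123 ft³/s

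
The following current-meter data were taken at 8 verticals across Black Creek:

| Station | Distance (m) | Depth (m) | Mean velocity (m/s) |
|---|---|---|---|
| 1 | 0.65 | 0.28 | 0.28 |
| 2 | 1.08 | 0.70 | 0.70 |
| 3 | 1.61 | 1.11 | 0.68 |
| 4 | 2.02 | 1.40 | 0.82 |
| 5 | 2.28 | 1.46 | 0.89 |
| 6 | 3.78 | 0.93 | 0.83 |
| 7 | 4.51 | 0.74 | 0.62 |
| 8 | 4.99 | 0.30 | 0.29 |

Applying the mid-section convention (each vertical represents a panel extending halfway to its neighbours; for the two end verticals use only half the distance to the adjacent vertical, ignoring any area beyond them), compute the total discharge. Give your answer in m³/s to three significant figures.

3.29 m³/s

w_1 = (1.08 − 0.65)/2 = 0.215 m; q_1 = 0.28 × 0.28 × 0.215 = 0.01686 m³/s
w_2 = (1.61 − 0.65)/2 = 0.48 m; q_2 = 0.70 × 0.70 × 0.48 = 0.2352 m³/s
w_3 = (2.02 − 1.08)/2 = 0.47 m; q_3 = 0.68 × 1.11 × 0.47 = 0.3548 m³/s
w_4 = (2.28 − 1.61)/2 = 0.335 m; q_4 = 0.82 × 1.40 × 0.335 = 0.3846 m³/s
w_5 = (3.78 − 2.02)/2 = 0.88 m; q_5 = 0.89 × 1.46 × 0.88 = 1.143 m³/s
w_6 = (4.51 − 2.28)/2 = 1.115 m; q_6 = 0.83 × 0.93 × 1.115 = 0.8607 m³/s
w_7 = (4.99 − 3.78)/2 = 0.605 m; q_7 = 0.62 × 0.74 × 0.605 = 0.2776 m³/s
w_8 = (4.99 − 4.51)/2 = 0.24 m; q_8 = 0.29 × 0.30 × 0.24 = 0.02088 m³/s
Q = Σ qᵢ = 3.294 m³/s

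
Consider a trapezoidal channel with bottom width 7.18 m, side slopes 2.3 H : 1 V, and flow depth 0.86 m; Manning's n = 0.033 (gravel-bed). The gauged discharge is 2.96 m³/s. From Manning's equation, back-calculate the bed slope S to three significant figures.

0.000255

A = (b + z·y)·y = (7.18 + 2.3×0.86)×0.86 = 7.876 m²
P = b + 2y√(1+z²) = 7.18 + 2×0.86×√(1+2.3²) = 11.49 m
R = A/P = 7.876/11.49 = 0.6852 m
S = (Q·n / (1·A·R^(2/3)))² = (2.96×0.033 / (1×7.876×0.7772))² = 0.0002546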